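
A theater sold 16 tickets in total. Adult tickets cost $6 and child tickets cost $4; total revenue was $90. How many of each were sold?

adult tickets: 13, child tickets: 3

Let a = adult tickets, c = child tickets.
  a + c = 16
  6a + 4c = 90
Row-reduce the augmented matrix:
R2 ← R2 − 6·R1.
R2 ← R2 / (-2).
R1 ← R1 − 1·R2.
Reading off the reduced rows gives a = 13, c = 3.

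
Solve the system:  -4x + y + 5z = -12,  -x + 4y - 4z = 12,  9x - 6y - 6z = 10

no solution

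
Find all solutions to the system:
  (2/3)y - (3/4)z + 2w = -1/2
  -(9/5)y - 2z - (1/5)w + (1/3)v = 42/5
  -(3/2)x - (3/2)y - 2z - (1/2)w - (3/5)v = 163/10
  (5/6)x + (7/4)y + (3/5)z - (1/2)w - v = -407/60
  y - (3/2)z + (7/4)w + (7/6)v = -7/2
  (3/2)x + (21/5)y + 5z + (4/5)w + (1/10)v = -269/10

Row-reduce:
Swap R1 and R3.
R1 ← R1 / (-3/2).
R4 ← R4 − 5/6·R1.
R6 ← R6 − 3/2·R1.
R2 ← R2 / (-9/5).
R1 ← R1 − 1·R2.
R3 ← R3 − 2/3·R2.
R4 ← R4 − 11/12·R2.
R5 ← R5 − 1·R2.
R6 ← R6 − 27/10·R2.
R3 ← R3 / (-161/108).
R1 ← R1 − 2/9·R3.
R2 ← R2 − 10/9·R3.
R4 ← R4 + 413/270·R3.
R5 ← R5 + 47/18·R3.
R4 ← R4 / (-3941/1380).
R1 ← R1 − 82/161·R4.
R2 ← R2 − 249/161·R4.
R3 ← R3 + 208/161·R4.
R5 ← R5 + 1117/644·R4.
R5 ← R5 / (1906069/993132).
R1 ← R1 − 154547/413805·R5.
R2 ← R2 + 65540/82761·R5.
R3 ← R3 − 124360/248283·R5.
R4 ← R4 − 16025/35469·R5.
Row 6 reduces to 0 = 2, a contradiction. The system is inconsistent.

no solution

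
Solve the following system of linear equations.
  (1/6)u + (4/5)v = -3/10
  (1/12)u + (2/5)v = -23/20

Row-reduce:
R1 ← R1 / (1/6).
R2 ← R2 − 1/12·R1.
Row 2 reduces to 0 = -1, a contradiction. The system is inconsistent.

no solution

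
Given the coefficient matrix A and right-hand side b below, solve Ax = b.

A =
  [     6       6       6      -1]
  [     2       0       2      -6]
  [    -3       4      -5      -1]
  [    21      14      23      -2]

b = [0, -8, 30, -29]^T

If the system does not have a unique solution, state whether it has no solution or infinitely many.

no solution

Row-reduce:
R1 ← R1 / (6).
R2 ← R2 − 2·R1.
R3 ← R3 + 3·R1.
R4 ← R4 − 21·R1.
R2 ← R2 / (-2).
R1 ← R1 − 1·R2.
R3 ← R3 − 7·R2.
R4 ← R4 + 7·R2.
R3 ← R3 / (-2).
R1 ← R1 − 1·R3.
R4 ← R4 − 2·R3.
Row 4 reduces to 0 = 1, a contradiction. The system is inconsistent.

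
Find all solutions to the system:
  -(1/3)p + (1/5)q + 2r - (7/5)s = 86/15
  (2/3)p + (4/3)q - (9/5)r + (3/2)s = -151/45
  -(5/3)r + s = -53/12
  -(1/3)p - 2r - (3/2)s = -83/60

Row-reduce the augmented matrix:
R1 ← R1 / (-1/3).
R2 ← R2 − 2/3·R1.
R4 ← R4 + 1/3·R1.
R2 ← R2 / (26/15).
R1 ← R1 + 3/5·R2.
R4 ← R4 + 1/5·R2.
R3 ← R3 / (-5/3).
R1 ← R1 + 681/130·R3.
R2 ← R2 − 33/26·R3.
R4 ← R4 + 487/130·R3.
R4 ← R4 / (-3247/1300).
R1 ← R1 − 789/1300·R4.
R2 ← R2 − 3/260·R4.
R3 ← R3 + 3/5·R4.
Reading off the reduced rows gives p = 2/5, q = 4/3, r = 7/4, s = -3/2.

p = 2/5, q = 4/3, r = 7/4, s = -3/2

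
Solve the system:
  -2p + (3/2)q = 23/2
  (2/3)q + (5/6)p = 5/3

Row-reduce the augmented matrix:
R1 ← R1 / (-2).
R2 ← R2 − 5/6·R1.
R2 ← R2 / (31/24).
R1 ← R1 + 3/4·R2.
Reading off the reduced rows gives p = -2, q = 5.

p = -2, q = 5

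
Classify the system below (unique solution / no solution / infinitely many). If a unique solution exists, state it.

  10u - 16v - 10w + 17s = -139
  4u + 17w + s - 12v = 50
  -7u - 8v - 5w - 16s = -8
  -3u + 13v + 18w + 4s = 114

u = 1, v = 3, w = 5, s = -3

Row-reduce the augmented matrix:
R1 ← R1 / (10).
R2 ← R2 − 4·R1.
R3 ← R3 + 7·R1.
R4 ← R4 + 3·R1.
R2 ← R2 / (-28/5).
R1 ← R1 + 8/5·R2.
R3 ← R3 + 96/5·R2.
R4 ← R4 − 41/5·R2.
R3 ← R3 / (-84).
R1 ← R1 + 7·R3.
R2 ← R2 + 15/4·R3.
R4 ← R4 − 183/4·R3.
R4 ← R4 / (14433/1568).
R1 ← R1 − 49/24·R4.
R2 ← R2 − 519/1568·R4.
R3 ← R3 + 221/1176·R4.
Reading off the reduced rows gives u = 1, v = 3, w = 5, s = -3.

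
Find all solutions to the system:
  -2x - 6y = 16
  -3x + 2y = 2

x = -2, y = -2

Row-reduce the augmented matrix:
R1 ← R1 / (-2).
R2 ← R2 + 3·R1.
R2 ← R2 / (11).
R1 ← R1 − 3·R2.
Reading off the reduced rows gives x = -2, y = -2.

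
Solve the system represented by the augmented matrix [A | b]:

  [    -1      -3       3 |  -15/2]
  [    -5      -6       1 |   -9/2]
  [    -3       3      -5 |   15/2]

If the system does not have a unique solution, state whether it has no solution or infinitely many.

Row-reduce the augmented matrix:
R1 ← R1 / (-1).
R2 ← R2 + 5·R1.
R3 ← R3 + 3·R1.
R2 ← R2 / (9).
R1 ← R1 − 3·R2.
R3 ← R3 − 12·R2.
R3 ← R3 / (14/3).
R1 ← R1 − 5/3·R3.
R2 ← R2 + 14/9·R3.
Reading off the reduced rows gives x_1 = 3/2, x_2 = -1, x_3 = -3.

x_1 = 3/2, x_2 = -1, x_3 = -3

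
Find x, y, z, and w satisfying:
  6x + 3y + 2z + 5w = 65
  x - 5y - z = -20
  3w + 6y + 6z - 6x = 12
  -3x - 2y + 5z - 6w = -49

x = 5, y = 5, z = 0, w = 4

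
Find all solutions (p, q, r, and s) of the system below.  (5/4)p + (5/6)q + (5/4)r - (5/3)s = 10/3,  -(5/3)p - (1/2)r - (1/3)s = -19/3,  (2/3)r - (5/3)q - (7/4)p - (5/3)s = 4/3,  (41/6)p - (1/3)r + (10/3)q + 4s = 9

no solution

Row-reduce:
R1 ← R1 / (5/4).
R2 ← R2 + 5/3·R1.
R3 ← R3 + 7/4·R1.
R4 ← R4 − 41/6·R1.
R2 ← R2 / (10/9).
R1 ← R1 − 2/3·R2.
R3 ← R3 + 1/2·R2.
R4 ← R4 + 11/9·R2.
R3 ← R3 / (353/120).
R1 ← R1 − 3/10·R3.
R2 ← R2 − 21/20·R3.
R4 ← R4 + 353/60·R3.
Row 4 reduces to 0 = -1, a contradiction. The system is inconsistent.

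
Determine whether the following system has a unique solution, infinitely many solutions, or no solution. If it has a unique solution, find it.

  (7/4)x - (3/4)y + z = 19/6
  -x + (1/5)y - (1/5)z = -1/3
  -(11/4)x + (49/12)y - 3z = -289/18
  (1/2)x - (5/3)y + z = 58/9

Row-reduce the augmented matrix:
R1 ← R1 / (7/4).
R2 ← R2 + 1·R1.
R3 ← R3 + 11/4·R1.
R4 ← R4 − 1/2·R1.
R2 ← R2 / (-8/35).
R1 ← R1 + 3/7·R2.
R3 ← R3 − 61/21·R2.
R4 ← R4 + 61/42·R2.
R3 ← R3 / (79/24).
R1 ← R1 + 1/8·R3.
R2 ← R2 + 13/8·R3.
R4 ← R4 + 79/48·R3.
R4 reduces to 0 = 0, so the extra equation is consistent.
Reading off the reduced rows gives x = -2/3, y = -8/3, z = 7/3.

x = -2/3, y = -8/3, z = 7/3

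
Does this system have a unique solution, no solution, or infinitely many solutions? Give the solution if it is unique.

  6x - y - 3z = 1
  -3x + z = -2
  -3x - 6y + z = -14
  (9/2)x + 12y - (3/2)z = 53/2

no solution

Row-reduce:
R1 ← R1 / (6).
R2 ← R2 + 3·R1.
R3 ← R3 + 3·R1.
R4 ← R4 − 9/2·R1.
R2 ← R2 / (-1/2).
R1 ← R1 + 1/6·R2.
R3 ← R3 + 13/2·R2.
R4 ← R4 − 51/4·R2.
R3 ← R3 / (6).
R1 ← R1 + 1/3·R3.
R2 ← R2 − 1·R3.
R4 ← R4 + 12·R3.
Row 4 reduces to 0 = -1/2, a contradiction. The system is inconsistent.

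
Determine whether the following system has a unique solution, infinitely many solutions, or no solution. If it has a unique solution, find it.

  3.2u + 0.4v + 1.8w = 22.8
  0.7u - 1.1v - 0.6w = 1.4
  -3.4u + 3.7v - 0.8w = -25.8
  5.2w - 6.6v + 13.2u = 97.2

u = 4, v = -2, w = 6

Row-reduce the augmented matrix:
R1 ← R1 / (16/5).
R2 ← R2 − 7/10·R1.
R3 ← R3 + 17/5·R1.
R4 ← R4 − 66/5·R1.
R2 ← R2 / (-19/16).
R1 ← R1 − 1/8·R2.
R3 ← R3 − 33/8·R2.
R4 ← R4 + 33/4·R2.
R3 ← R3 / (-889/380).
R1 ← R1 − 87/190·R3.
R2 ← R2 − 159/190·R3.
R4 ← R4 − 889/190·R3.
R4 reduces to 0 = 0, so the extra equation is consistent.
Reading off the reduced rows gives u = 4, v = -2, w = 6.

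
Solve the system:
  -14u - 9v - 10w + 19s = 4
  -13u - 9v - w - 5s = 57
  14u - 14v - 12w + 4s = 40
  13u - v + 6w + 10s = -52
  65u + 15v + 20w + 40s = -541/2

no solution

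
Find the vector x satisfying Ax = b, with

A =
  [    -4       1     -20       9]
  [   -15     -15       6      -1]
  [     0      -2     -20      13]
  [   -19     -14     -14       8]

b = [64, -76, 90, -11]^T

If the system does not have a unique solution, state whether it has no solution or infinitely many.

no solution

Row-reduce:
R1 ← R1 / (-4).
R2 ← R2 + 15·R1.
R4 ← R4 + 19·R1.
R2 ← R2 / (-75/4).
R1 ← R1 + 1/4·R2.
R3 ← R3 + 2·R2.
R4 ← R4 + 75/4·R2.
R3 ← R3 / (-716/25).
R1 ← R1 − 98/25·R3.
R2 ← R2 + 108/25·R3.
Row 4 reduces to 0 = 1, a contradiction. The system is inconsistent.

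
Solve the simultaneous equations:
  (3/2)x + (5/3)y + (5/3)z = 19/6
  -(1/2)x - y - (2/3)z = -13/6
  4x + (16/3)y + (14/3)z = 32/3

Row-reduce:
R1 ← R1 / (3/2).
R2 ← R2 + 1/2·R1.
R3 ← R3 − 4·R1.
R2 ← R2 / (-4/9).
R1 ← R1 − 10/9·R2.
R3 ← R3 − 8/9·R2.
Rank is 2 with 3 unknowns, leaving z free.

infinitely many solutions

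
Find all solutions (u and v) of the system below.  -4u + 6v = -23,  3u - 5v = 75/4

u = 5/4, v = -3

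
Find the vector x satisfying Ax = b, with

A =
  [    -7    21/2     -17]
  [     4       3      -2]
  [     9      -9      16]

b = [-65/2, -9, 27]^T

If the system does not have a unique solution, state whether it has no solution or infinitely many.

no solution

Row-reduce:
R1 ← R1 / (-7).
R2 ← R2 − 4·R1.
R3 ← R3 − 9·R1.
R2 ← R2 / (9).
R1 ← R1 + 3/2·R2.
R3 ← R3 − 9/2·R2.
Row 3 reduces to 0 = -1, a contradiction. The system is inconsistent.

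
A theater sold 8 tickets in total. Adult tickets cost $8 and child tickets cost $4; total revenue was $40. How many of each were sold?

adult tickets: 2, child tickets: 6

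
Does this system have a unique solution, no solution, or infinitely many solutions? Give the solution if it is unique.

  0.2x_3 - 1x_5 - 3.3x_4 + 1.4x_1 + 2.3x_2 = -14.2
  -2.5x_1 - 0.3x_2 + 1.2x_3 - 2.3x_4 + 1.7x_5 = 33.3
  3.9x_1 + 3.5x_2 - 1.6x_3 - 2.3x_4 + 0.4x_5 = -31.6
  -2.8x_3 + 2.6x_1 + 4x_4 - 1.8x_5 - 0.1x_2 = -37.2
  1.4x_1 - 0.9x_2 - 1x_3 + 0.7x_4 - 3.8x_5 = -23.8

Row-reduce the augmented matrix:
R1 ← R1 / (7/5).
R2 ← R2 + 5/2·R1.
R3 ← R3 − 39/10·R1.
R4 ← R4 − 13/5·R1.
R5 ← R5 − 7/5·R1.
R2 ← R2 / (533/140).
R1 ← R1 − 23/14·R2.
R3 ← R3 + 407/140·R2.
R4 ← R4 + 153/35·R2.
R5 ← R5 + 16/5·R2.
R3 ← R3 / (-516/533).
R1 ← R1 + 282/533·R3.
R2 ← R2 − 218/533·R3.
R4 ← R4 + 3687/2665·R3.
R5 ← R5 − 58/533·R3.
R4 ← R4 / (-811/4300).
R1 ← R1 − 357/430·R4.
R2 ← R2 + 2429/1290·R4.
R3 ← R3 + 1697/2580·R4.
R5 ← R5 + 3631/1290·R4.
R5 ← R5 / (1572733/24330).
R1 ← R1 + 35997/1622·R5.
R2 ← R2 − 112466/2433·R5.
R3 ← R3 − 121375/9732·R5.
R4 ← R4 − 38703/1622·R5.
Reading off the reduced rows gives x_1 = -6, x_2 = -6, x_3 = -1, x_4 = -4, x_5 = 5.

x_1 = -6, x_2 = -6, x_3 = -1, x_4 = -4, x_5 = 5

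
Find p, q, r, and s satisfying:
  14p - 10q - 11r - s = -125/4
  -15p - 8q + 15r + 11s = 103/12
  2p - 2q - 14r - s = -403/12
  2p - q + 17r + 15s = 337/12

p = 1/2, q = 4/3, r = 7/3, s = -3/4

Row-reduce the augmented matrix:
R1 ← R1 / (14).
R2 ← R2 + 15·R1.
R3 ← R3 − 2·R1.
R4 ← R4 − 2·R1.
R2 ← R2 / (-131/7).
R1 ← R1 + 5/7·R2.
R3 ← R3 + 4/7·R2.
R4 ← R4 − 3/7·R2.
R3 ← R3 / (-1641/131).
R1 ← R1 + 119/131·R3.
R2 ← R2 + 45/262·R3.
R4 ← R4 − 4885/262·R3.
R4 ← R4 / (44777/3282).
R1 ← R1 + 601/1641·R4.
R2 ← R2 + 563/1094·R4.
R3 ← R3 − 152/1641·R4.
Reading off the reduced rows gives p = 1/2, q = 4/3, r = 7/3, s = -3/4.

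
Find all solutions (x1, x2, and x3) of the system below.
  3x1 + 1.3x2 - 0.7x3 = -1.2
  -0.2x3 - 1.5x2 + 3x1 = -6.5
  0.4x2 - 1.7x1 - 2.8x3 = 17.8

x1 = -2, x2 = 1, x3 = -5

Row-reduce the augmented matrix:
R1 ← R1 / (3).
R2 ← R2 − 3·R1.
R3 ← R3 + 17/10·R1.
R2 ← R2 / (-14/5).
R1 ← R1 − 13/30·R2.
R3 ← R3 − 341/300·R2.
R3 ← R3 / (-25147/8400).
R1 ← R1 + 131/840·R3.
R2 ← R2 + 5/28·R3.
Reading off the reduced rows gives x1 = -2, x2 = 1, x3 = -5.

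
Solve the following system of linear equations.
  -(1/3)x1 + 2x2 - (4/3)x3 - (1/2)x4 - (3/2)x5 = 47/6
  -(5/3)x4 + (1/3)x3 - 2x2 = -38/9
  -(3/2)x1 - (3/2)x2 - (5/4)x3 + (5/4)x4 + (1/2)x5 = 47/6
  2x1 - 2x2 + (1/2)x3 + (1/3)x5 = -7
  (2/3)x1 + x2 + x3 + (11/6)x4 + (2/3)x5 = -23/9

x1 = -7/3, x2 = 0, x3 = -8/3, x4 = 2, x5 = -3

Row-reduce the augmented matrix:
R1 ← R1 / (-1/3).
R3 ← R3 + 3/2·R1.
R4 ← R4 − 2·R1.
R5 ← R5 − 2/3·R1.
R2 ← R2 / (-2).
R1 ← R1 + 6·R2.
R3 ← R3 + 21/2·R2.
R4 ← R4 − 10·R2.
R5 ← R5 − 5·R2.
R3 ← R3 / (3).
R1 ← R1 − 3·R3.
R2 ← R2 + 1/6·R3.
R4 ← R4 + 35/6·R3.
R5 ← R5 + 5/6·R3.
R4 ← R4 / (899/72).
R1 ← R1 + 23/4·R4.
R2 ← R2 − 109/72·R4.
R3 ← R3 − 49/12·R4.
R5 ← R5 − 5/72·R4.
R5 ← R5 / (-943/2697).
R1 ← R1 + 224/899·R5.
R2 ← R2 + 1379/5394·R5.
R3 ← R3 − 576/899·R5.
R4 ← R4 − 391/899·R5.
Reading off the reduced rows gives x1 = -7/3, x2 = 0, x3 = -8/3, x4 = 2, x5 = -3.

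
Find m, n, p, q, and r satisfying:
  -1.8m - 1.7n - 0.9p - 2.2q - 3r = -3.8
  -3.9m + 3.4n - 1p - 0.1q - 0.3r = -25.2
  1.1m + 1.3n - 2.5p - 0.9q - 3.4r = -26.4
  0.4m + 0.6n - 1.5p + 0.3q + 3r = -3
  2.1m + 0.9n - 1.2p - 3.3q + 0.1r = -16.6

m = 0, n = -6, p = 4, q = 2, r = 2

Row-reduce the augmented matrix:
R1 ← R1 / (-9/5).
R2 ← R2 + 39/10·R1.
R3 ← R3 − 11/10·R1.
R4 ← R4 − 2/5·R1.
R5 ← R5 − 21/10·R1.
R2 ← R2 / (85/12).
R1 ← R1 − 17/18·R2.
R3 ← R3 − 47/180·R2.
R4 ← R4 − 2/9·R2.
R5 ← R5 + 13/12·R2.
R3 ← R3 / (-19667/6375).
R1 ← R1 − 28/75·R3.
R2 ← R2 − 57/425·R3.
R4 ← R4 + 4411/2550·R3.
R5 ← R5 + 1789/850·R3.
R4 ← R4 / (100267/98335).
R1 ← R1 − 6049/19667·R4.
R2 ← R2 − 10891/19667·R4.
R3 ← R3 − 15405/19667·R4.
R5 ← R5 + 689199/196670·R4.
R5 ← R5 / (76807129/4010680).
R1 ← R1 + 557457/401068·R5.
R2 ← R2 + 877141/401068·R5.
R3 ← R3 + 892467/401068·R5.
R4 ← R4 − 2045903/401068·R5.
Reading off the reduced rows gives m = 0, n = -6, p = 4, q = 2, r = 2.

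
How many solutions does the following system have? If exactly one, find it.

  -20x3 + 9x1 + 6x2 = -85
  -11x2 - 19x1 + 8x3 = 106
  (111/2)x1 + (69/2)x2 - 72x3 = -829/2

Row-reduce:
R1 ← R1 / (9).
R2 ← R2 + 19·R1.
R3 ← R3 − 111/2·R1.
R2 ← R2 / (5/3).
R1 ← R1 − 2/3·R2.
R3 ← R3 + 5/2·R2.
Row 3 reduces to 0 = -1/2, a contradiction. The system is inconsistent.

no solution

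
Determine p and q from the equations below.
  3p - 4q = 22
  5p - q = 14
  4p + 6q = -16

p = 2, q = -4

Row-reduce the augmented matrix:
R1 ← R1 / (3).
R2 ← R2 − 5·R1.
R3 ← R3 − 4·R1.
R2 ← R2 / (17/3).
R1 ← R1 + 4/3·R2.
R3 ← R3 − 34/3·R2.
R3 reduces to 0 = 0, so the extra equation is consistent.
Reading off the reduced rows gives p = 2, q = -4.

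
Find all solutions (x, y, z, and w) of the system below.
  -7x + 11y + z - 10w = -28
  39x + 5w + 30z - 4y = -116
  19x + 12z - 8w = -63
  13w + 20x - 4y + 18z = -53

infinitely many solutions

Row-reduce:
R1 ← R1 / (-7).
R2 ← R2 − 39·R1.
R3 ← R3 − 19·R1.
R4 ← R4 − 20·R1.
R2 ← R2 / (401/7).
R1 ← R1 + 11/7·R2.
R3 ← R3 − 209/7·R2.
R4 ← R4 − 192/7·R2.
R3 ← R3 / (-1534/401).
R1 ← R1 − 334/401·R3.
R2 ← R2 − 249/401·R3.
R4 ← R4 − 1534/401·R3.
Rank is 3 with 4 unknowns, leaving w free.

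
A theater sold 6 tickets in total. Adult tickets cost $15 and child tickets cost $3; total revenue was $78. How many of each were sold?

adult tickets: 5, child tickets: 1

Let a = adult tickets, c = child tickets.
  a + c = 6
  15a + 3c = 78
From equation 1: a = 6 − c.
Substitute into equation 2 and solve: c = 1.
Then a = 5.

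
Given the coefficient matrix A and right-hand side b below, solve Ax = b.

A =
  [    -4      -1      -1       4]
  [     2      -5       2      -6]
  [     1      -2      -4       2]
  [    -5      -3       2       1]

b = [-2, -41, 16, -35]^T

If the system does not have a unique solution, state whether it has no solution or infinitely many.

Row-reduce the augmented matrix:
R1 ← R1 / (-4).
R2 ← R2 − 2·R1.
R3 ← R3 − 1·R1.
R4 ← R4 + 5·R1.
R2 ← R2 / (-11/2).
R1 ← R1 − 1/4·R2.
R3 ← R3 + 9/4·R2.
R4 ← R4 + 7/4·R2.
R3 ← R3 / (-107/22).
R1 ← R1 − 7/22·R3.
R2 ← R2 + 3/11·R3.
R4 ← R4 − 61/22·R3.
R4 ← R4 / (-9/107).
R1 ← R1 + 94/107·R4.
R2 ← R2 − 50/107·R4.
R3 ← R3 + 102/107·R4.
Reading off the reduced rows gives x_1 = 6, x_2 = 3, x_3 = -1, x_4 = 6.

x_1 = 6, x_2 = 3, x_3 = -1, x_4 = 6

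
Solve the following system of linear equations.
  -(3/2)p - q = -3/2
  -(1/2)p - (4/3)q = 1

p = 2, q = -3/2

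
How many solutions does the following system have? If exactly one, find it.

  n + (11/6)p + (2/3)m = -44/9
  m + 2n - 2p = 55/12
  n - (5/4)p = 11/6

Row-reduce the augmented matrix:
R1 ← R1 / (2/3).
R2 ← R2 − 1·R1.
R2 ← R2 / (1/2).
R1 ← R1 − 3/2·R2.
R3 ← R3 − 1·R2.
R3 ← R3 / (33/4).
R1 ← R1 − 17·R3.
R2 ← R2 + 19/2·R3.
Reading off the reduced rows gives m = 9/4, n = -3/2, p = -8/3.

m = 9/4, n = -3/2, p = -8/3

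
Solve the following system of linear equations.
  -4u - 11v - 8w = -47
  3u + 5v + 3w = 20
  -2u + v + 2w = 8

no solution

Row-reduce:
R1 ← R1 / (-4).
R2 ← R2 − 3·R1.
R3 ← R3 + 2·R1.
R2 ← R2 / (-13/4).
R1 ← R1 − 11/4·R2.
R3 ← R3 − 13/2·R2.
Row 3 reduces to 0 = 1, a contradiction. The system is inconsistent.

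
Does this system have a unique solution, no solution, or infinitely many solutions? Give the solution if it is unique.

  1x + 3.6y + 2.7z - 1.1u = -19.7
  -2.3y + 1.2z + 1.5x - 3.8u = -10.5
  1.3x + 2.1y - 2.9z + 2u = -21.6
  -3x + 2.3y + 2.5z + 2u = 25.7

x = -5, y = -6, z = 5, u = 6

Row-reduce the augmented matrix:
R2 ← R2 − 3/2·R1.
R3 ← R3 − 13/10·R1.
R4 ← R4 + 3·R1.
R2 ← R2 / (-77/10).
R1 ← R1 − 18/5·R2.
R3 ← R3 + 129/50·R2.
R4 ← R4 − 131/10·R2.
R3 ← R3 / (-10501/1925).
R1 ← R1 − 1053/770·R3.
R2 ← R2 − 57/154·R3.
R4 ← R4 − 8857/1540·R3.
R4 ← R4 / (-244471/420040).
R1 ← R1 + 44723/42004·R4.
R2 ← R2 − 23557/42004·R4.
R3 ← R3 + 15979/21002·R4.
Reading off the reduced rows gives x = -5, y = -6, z = 5, u = 6.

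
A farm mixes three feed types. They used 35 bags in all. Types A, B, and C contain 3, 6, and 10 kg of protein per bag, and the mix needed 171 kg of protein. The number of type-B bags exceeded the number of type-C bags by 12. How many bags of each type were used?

type-A bags: 17, type-B bags: 15, type-C bags: 3

Let a = type-A bags, b = type-B bags, c = type-C bags.
  a + b + c = 35
  3a + 6b + 10c = 171
  -c + b = 12
Row-reduce the augmented matrix:
R2 ← R2 − 3·R1.
R2 ← R2 / (3).
R1 ← R1 − 1·R2.
R3 ← R3 − 1·R2.
R3 ← R3 / (-10/3).
R1 ← R1 + 4/3·R3.
R2 ← R2 − 7/3·R3.
Reading off the reduced rows gives a = 17, b = 15, c = 3.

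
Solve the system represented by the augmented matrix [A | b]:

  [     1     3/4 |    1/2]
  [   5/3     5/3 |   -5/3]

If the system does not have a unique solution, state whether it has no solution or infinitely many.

x_1 = 5, x_2 = -6

Row-reduce the augmented matrix:
R2 ← R2 − 5/3·R1.
R2 ← R2 / (5/12).
R1 ← R1 − 3/4·R2.
Reading off the reduced rows gives x_1 = 5, x_2 = -6.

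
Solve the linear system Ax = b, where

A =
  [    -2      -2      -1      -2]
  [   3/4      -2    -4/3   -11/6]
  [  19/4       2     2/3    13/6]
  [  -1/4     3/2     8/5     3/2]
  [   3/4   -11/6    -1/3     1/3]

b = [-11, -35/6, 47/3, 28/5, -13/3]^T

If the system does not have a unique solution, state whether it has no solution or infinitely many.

no solution

Row-reduce:
R1 ← R1 / (-2).
R2 ← R2 − 3/4·R1.
R3 ← R3 − 19/4·R1.
R4 ← R4 + 1/4·R1.
R5 ← R5 − 3/4·R1.
R2 ← R2 / (-11/4).
R1 ← R1 − 1·R2.
R3 ← R3 + 11/4·R2.
R4 ← R4 − 7/4·R2.
R5 ← R5 + 31/12·R2.
Swap R3 and R4.
R3 ← R3 / (421/660).
R1 ← R1 + 4/33·R3.
R2 ← R2 − 41/66·R3.
R5 ← R5 − 355/396·R3.
Swap R4 and R5.
R4 ← R4 / (1567/842).
R1 ← R1 − 34/421·R4.
R2 ← R2 − 352/421·R4.
R3 ← R3 − 70/421·R4.
Row 5 reduces to 0 = -1/2, a contradiction. The system is inconsistent.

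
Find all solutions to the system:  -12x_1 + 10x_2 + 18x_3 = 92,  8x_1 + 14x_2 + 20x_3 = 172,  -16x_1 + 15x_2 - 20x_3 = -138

x_1 = 3, x_2 = 2, x_3 = 6

Row-reduce the augmented matrix:
R1 ← R1 / (-12).
R2 ← R2 − 8·R1.
R3 ← R3 + 16·R1.
R2 ← R2 / (62/3).
R1 ← R1 + 5/6·R2.
R3 ← R3 − 5/3·R2.
R3 ← R3 / (-1444/31).
R1 ← R1 + 13/62·R3.
R2 ← R2 − 48/31·R3.
Reading off the reduced rows gives x_1 = 3, x_2 = 2, x_3 = 6.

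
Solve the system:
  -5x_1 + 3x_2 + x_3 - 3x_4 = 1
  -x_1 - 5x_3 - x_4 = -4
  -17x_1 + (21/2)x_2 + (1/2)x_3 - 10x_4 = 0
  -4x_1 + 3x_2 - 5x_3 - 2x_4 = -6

Row-reduce:
R1 ← R1 / (-5).
R2 ← R2 + 1·R1.
R3 ← R3 + 17·R1.
R4 ← R4 + 4·R1.
R2 ← R2 / (-3/5).
R1 ← R1 + 3/5·R2.
R3 ← R3 − 3/10·R2.
R4 ← R4 − 3/5·R2.
R3 ← R3 / (-11/2).
R1 ← R1 − 5·R3.
R2 ← R2 − 26/3·R3.
R4 ← R4 + 11·R3.
Rank is 3 with 4 unknowns, leaving x_4 free.

infinitely many solutions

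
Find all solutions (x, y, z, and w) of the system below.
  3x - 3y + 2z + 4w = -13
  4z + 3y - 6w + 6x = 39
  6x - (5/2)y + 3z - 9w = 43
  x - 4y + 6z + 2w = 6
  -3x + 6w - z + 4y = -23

Row-reduce:
R1 ← R1 / (3).
R2 ← R2 − 6·R1.
R3 ← R3 − 6·R1.
R4 ← R4 − 1·R1.
R5 ← R5 + 3·R1.
R2 ← R2 / (9).
R1 ← R1 + 1·R2.
R3 ← R3 − 7/2·R2.
R4 ← R4 + 3·R2.
R5 ← R5 − 1·R2.
R3 ← R3 / (-1).
R1 ← R1 − 2/3·R3.
R4 ← R4 − 16/3·R3.
R5 ← R5 − 1·R3.
R4 ← R4 / (-1772/27).
R1 ← R1 + 214/27·R4.
R2 ← R2 + 14/9·R4.
R3 ← R3 − 104/9·R4.
Row 5 reduces to 0 = 1/2, a contradiction. The system is inconsistent.

no solution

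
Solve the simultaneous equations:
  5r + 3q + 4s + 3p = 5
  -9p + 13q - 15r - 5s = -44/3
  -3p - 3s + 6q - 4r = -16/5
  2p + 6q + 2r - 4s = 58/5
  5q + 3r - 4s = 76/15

Row-reduce the augmented matrix:
R1 ← R1 / (3).
R2 ← R2 + 9·R1.
R3 ← R3 + 3·R1.
R4 ← R4 − 2·R1.
R2 ← R2 / (22).
R1 ← R1 − 1·R2.
R3 ← R3 − 9·R2.
R4 ← R4 − 4·R2.
R5 ← R5 − 5·R2.
R1 ← R1 − 5/3·R3.
R4 ← R4 + 4/3·R3.
R5 ← R5 − 3·R3.
R4 ← R4 / (-344/33).
R1 ← R1 − 136/33·R4.
R2 ← R2 − 7/22·R4.
R3 ← R3 + 41/22·R4.
R5 reduces to 0 = 0, so the extra equation is consistent.
Reading off the reduced rows gives p = 3, q = 1/3, r = -1/5, s = -1.

p = 3, q = 1/3, r = -1/5, s = -1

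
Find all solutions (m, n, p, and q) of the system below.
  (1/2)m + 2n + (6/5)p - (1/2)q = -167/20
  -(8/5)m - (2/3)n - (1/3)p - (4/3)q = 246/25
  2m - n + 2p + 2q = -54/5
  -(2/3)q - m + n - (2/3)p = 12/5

Row-reduce the augmented matrix:
R1 ← R1 / (1/2).
R2 ← R2 + 8/5·R1.
R3 ← R3 − 2·R1.
R4 ← R4 + 1·R1.
R2 ← R2 / (86/15).
R1 ← R1 − 4·R2.
R3 ← R3 + 9·R2.
R4 ← R4 − 5·R2.
R3 ← R3 / (1163/430).
R1 ← R1 + 2/43·R3.
R2 ← R2 − 263/430·R3.
R4 ← R4 + 1709/1290·R3.
R4 ← R4 / (2077/3489).
R1 ← R1 − 1205/1163·R4.
R2 ← R2 + 436/1163·R4.
R3 ← R3 + 260/1163·R4.
Reading off the reduced rows gives m = -12/5, n = -3, p = -2, q = -5/2.

m = -12/5, n = -3, p = -2, q = -5/2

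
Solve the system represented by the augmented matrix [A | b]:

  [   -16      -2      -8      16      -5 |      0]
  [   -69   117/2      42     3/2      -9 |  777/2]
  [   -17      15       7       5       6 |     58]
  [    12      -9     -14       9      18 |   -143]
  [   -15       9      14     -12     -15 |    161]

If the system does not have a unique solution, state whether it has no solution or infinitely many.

infinitely many solutions

Row-reduce:
R1 ← R1 / (-16).
R2 ← R2 + 69·R1.
R3 ← R3 + 17·R1.
R4 ← R4 − 12·R1.
R5 ← R5 + 15·R1.
R2 ← R2 / (537/8).
R1 ← R1 − 1/8·R2.
R3 ← R3 − 137/8·R2.
R4 ← R4 + 21/2·R2.
R5 ← R5 − 87/8·R2.
R3 ← R3 / (-719/179).
R1 ← R1 − 64/179·R3.
R2 ← R2 − 204/179·R3.
R4 ← R4 + 1438/179·R3.
R5 ← R5 − 1630/179·R3.
Swap R4 and R5.
R4 ← R4 / (-6081/1438).
R1 ← R1 + 589/1438·R4.
R2 ← R2 − 342/719·R4.
R3 ← R3 + 1869/1438·R4.
Rank is 4 with 5 unknowns, leaving x_5 free.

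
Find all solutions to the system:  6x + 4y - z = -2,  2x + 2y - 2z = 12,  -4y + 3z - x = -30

Row-reduce the augmented matrix:
R1 ← R1 / (6).
R2 ← R2 − 2·R1.
R3 ← R3 + 1·R1.
R2 ← R2 / (2/3).
R1 ← R1 − 2/3·R2.
R3 ← R3 + 10/3·R2.
R3 ← R3 / (-11/2).
R1 ← R1 − 3/2·R3.
R2 ← R2 + 5/2·R3.
Reading off the reduced rows gives x = -4, y = 4, z = -6.

x = -4, y = 4, z = -6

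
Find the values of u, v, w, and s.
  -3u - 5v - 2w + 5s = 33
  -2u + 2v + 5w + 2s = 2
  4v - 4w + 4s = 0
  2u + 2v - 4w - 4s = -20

Row-reduce the augmented matrix:
R1 ← R1 / (-3).
R2 ← R2 + 2·R1.
R4 ← R4 − 2·R1.
R2 ← R2 / (16/3).
R1 ← R1 − 5/3·R2.
R3 ← R3 − 4·R2.
R4 ← R4 + 4/3·R2.
R3 ← R3 / (-35/4).
R1 ← R1 + 21/16·R3.
R2 ← R2 − 19/16·R3.
R4 ← R4 + 15/4·R3.
R4 ← R4 / (-22/7).
R1 ← R1 + 2·R4.
R2 ← R2 − 3/7·R4.
R3 ← R3 + 4/7·R4.
Reading off the reduced rows gives u = -1, v = -3, w = 0, s = 3.

u = -1, v = -3, w = 0, s = 3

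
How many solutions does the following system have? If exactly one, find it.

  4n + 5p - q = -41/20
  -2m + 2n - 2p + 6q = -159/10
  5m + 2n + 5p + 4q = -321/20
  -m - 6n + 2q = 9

Row-reduce the augmented matrix:
Swap R1 and R2.
R1 ← R1 / (-2).
R3 ← R3 − 5·R1.
R4 ← R4 + 1·R1.
R2 ← R2 / (4).
R1 ← R1 + 1·R2.
R3 ← R3 − 7·R2.
R4 ← R4 + 7·R2.
R3 ← R3 / (-35/4).
R1 ← R1 − 9/4·R3.
R2 ← R2 − 5/4·R3.
R4 ← R4 − 39/4·R3.
R4 ← R4 / (713/35).
R1 ← R1 − 73/35·R4.
R2 ← R2 − 19/7·R4.
R3 ← R3 + 83/35·R4.
Reading off the reduced rows gives m = -7/5, n = -2, p = 3/4, q = -11/5.

m = -7/5, n = -2, p = 3/4, q = -11/5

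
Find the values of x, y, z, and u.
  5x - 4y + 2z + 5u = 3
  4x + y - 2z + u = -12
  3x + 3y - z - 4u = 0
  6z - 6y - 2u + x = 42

Row-reduce the augmented matrix:
R1 ← R1 / (5).
R2 ← R2 − 4·R1.
R3 ← R3 − 3·R1.
R4 ← R4 − 1·R1.
R2 ← R2 / (21/5).
R1 ← R1 + 4/5·R2.
R3 ← R3 − 27/5·R2.
R4 ← R4 + 26/5·R2.
R3 ← R3 / (17/7).
R1 ← R1 + 2/7·R3.
R2 ← R2 + 6/7·R3.
R4 ← R4 − 8/7·R3.
R4 ← R4 / (-89/17).
R1 ← R1 − 1/17·R4.
R2 ← R2 + 31/17·R4.
R3 ← R3 + 22/17·R4.
Reading off the reduced rows gives x = 0, y = -3, z = 3, u = -3.

x = 0, y = -3, z = 3, u = -3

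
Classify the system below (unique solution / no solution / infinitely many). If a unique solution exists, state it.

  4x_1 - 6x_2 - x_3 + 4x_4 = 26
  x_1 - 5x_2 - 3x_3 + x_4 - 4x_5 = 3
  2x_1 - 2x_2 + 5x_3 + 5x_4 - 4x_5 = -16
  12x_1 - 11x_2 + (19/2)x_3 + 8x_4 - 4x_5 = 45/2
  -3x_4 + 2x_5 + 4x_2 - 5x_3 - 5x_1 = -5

no solution

Row-reduce:
R1 ← R1 / (4).
R2 ← R2 − 1·R1.
R3 ← R3 − 2·R1.
R4 ← R4 − 12·R1.
R5 ← R5 + 5·R1.
R2 ← R2 / (-7/2).
R1 ← R1 + 3/2·R2.
R3 ← R3 − 1·R2.
R4 ← R4 − 7·R2.
R5 ← R5 + 7/2·R2.
R3 ← R3 / (33/7).
R1 ← R1 − 13/14·R3.
R2 ← R2 − 11/14·R3.
R4 ← R4 − 7·R3.
R5 ← R5 + 7/2·R3.
R4 ← R4 / (-93/11).
R1 ← R1 − 9/22·R4.
R2 ← R2 + 1/2·R4.
R3 ← R3 − 7/11·R4.
R5 ← R5 − 93/22·R4.
Row 5 reduces to 0 = -1/4, a contradiction. The system is inconsistent.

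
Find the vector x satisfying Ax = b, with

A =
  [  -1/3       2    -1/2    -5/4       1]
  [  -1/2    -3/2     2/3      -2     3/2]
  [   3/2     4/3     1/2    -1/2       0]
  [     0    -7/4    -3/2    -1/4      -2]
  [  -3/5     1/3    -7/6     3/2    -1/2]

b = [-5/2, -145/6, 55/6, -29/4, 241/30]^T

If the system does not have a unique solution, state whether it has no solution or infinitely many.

x_1 = 3, x_2 = 5, x_3 = 2, x_4 = 6, x_5 = -3

Row-reduce the augmented matrix:
R1 ← R1 / (-1/3).
R2 ← R2 + 1/2·R1.
R3 ← R3 − 3/2·R1.
R5 ← R5 + 3/5·R1.
R2 ← R2 / (-9/2).
R1 ← R1 + 6·R2.
R3 ← R3 − 31/3·R2.
R4 ← R4 + 7/4·R2.
R5 ← R5 + 49/15·R2.
R3 ← R3 / (487/324).
R1 ← R1 + 7/18·R3.
R2 ← R2 + 17/54·R3.
R4 ← R4 + 443/216·R3.
R5 ← R5 + 1049/810·R3.
R4 ← R4 / (-34871/3896).
R1 ← R1 − 2199/974·R4.
R2 ← R2 + 1281/974·R4.
R3 ← R3 + 4155/974·R4.
R5 ← R5 + 16401/9740·R4.
R5 ← R5 / (139189/174355).
R1 ← R1 + 27597/34871·R5.
R2 ← R2 − 11652/34871·R5.
R3 ← R3 − 35589/34871·R5.
R4 ← R4 + 16130/34871·R5.
Reading off the reduced rows gives x_1 = 3, x_2 = 5, x_3 = 2, x_4 = 6, x_5 = -3.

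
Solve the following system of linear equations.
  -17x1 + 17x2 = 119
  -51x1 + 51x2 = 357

Row-reduce:
R1 ← R1 / (-17).
R2 ← R2 + 51·R1.
Rank is 1 with 2 unknowns, leaving x2 free.

infinitely many solutions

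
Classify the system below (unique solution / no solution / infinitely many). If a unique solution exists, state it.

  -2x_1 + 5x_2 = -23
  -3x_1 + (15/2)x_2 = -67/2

no solution

Row-reduce:
R1 ← R1 / (-2).
R2 ← R2 + 3·R1.
Row 2 reduces to 0 = 1, a contradiction. The system is inconsistent.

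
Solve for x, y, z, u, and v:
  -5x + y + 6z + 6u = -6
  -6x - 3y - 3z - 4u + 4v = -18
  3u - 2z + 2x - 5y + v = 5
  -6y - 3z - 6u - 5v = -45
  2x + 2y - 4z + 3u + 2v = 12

Row-reduce the augmented matrix:
R1 ← R1 / (-5).
R2 ← R2 + 6·R1.
R3 ← R3 − 2·R1.
R5 ← R5 − 2·R1.
R2 ← R2 / (-21/5).
R1 ← R1 + 1/5·R2.
R3 ← R3 + 23/5·R2.
R4 ← R4 + 6·R2.
R5 ← R5 − 12/5·R2.
R3 ← R3 / (81/7).
R1 ← R1 + 5/7·R3.
R2 ← R2 − 17/7·R3.
R4 ← R4 − 81/7·R3.
R5 ← R5 + 52/7·R3.
R4 ← R4 / (-23/3).
R1 ← R1 − 103/243·R4.
R2 ← R2 + 253/243·R4.
R3 ← R3 − 371/243·R4.
R5 ← R5 − 2513/243·R4.
R5 ← R5 / (-14488/1863).
R1 ← R1 + 1499/1863·R5.
R2 ← R2 − 61/81·R5.
R3 ← R3 + 3265/1863·R5.
R4 ← R4 − 22/23·R5.
Reading off the reduced rows gives x = 5, y = 1, z = 3, u = 0, v = 6.

x = 5, y = 1, z = 3, u = 0, v = 6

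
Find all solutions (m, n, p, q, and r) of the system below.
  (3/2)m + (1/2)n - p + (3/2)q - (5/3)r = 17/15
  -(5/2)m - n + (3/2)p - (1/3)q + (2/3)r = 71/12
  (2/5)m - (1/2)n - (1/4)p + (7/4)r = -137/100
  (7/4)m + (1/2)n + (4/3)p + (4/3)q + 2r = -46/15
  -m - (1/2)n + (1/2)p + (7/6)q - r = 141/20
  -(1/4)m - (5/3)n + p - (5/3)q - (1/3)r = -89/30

Row-reduce the augmented matrix:
R1 ← R1 / (3/2).
R2 ← R2 + 5/2·R1.
R3 ← R3 − 2/5·R1.
R4 ← R4 − 7/4·R1.
R5 ← R5 + 1·R1.
R6 ← R6 + 1/4·R1.
R2 ← R2 / (-1/6).
R1 ← R1 − 1/3·R2.
R3 ← R3 + 19/30·R2.
R4 ← R4 + 1/12·R2.
R5 ← R5 + 1/6·R2.
R6 ← R6 + 19/12·R2.
R3 ← R3 / (13/20).
R1 ← R1 + 1·R3.
R2 ← R2 − 1·R3.
R4 ← R4 − 31/12·R3.
R6 ← R6 − 29/12·R3.
R4 ← R4 / (3839/117).
R1 ← R1 + 310/39·R4.
R2 ← R2 − 11/39·R4.
R3 ← R3 + 518/39·R4.
R6 ← R6 − 2363/234·R4.
Swap R5 and R6.
R5 ← R5 / (-2095949/276408).
R1 ← R1 − 40525/23034·R5.
R2 ← R2 + 11497/4188·R5.
R3 ← R3 − 10023/7678·R5.
R4 ← R4 + 16663/15356·R5.
R6 reduces to 0 = 0, so the extra equation is consistent.
Reading off the reduced rows gives m = -14/5, n = -1, p = -1/2, q = 3, r = -1/2.

m = -14/5, n = -1, p = -1/2, q = 3, r = -1/2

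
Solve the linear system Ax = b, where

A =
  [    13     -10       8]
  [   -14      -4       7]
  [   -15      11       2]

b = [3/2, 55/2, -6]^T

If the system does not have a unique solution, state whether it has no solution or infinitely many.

x_1 = -3/2, x_2 = -5/2, x_3 = -1/2

Row-reduce the augmented matrix:
R1 ← R1 / (13).
R2 ← R2 + 14·R1.
R3 ← R3 + 15·R1.
R2 ← R2 / (-192/13).
R1 ← R1 + 10/13·R2.
R3 ← R3 + 7/13·R2.
R3 ← R3 / (2047/192).
R1 ← R1 + 19/96·R3.
R2 ← R2 + 203/192·R3.
Reading off the reduced rows gives x_1 = -3/2, x_2 = -5/2, x_3 = -1/2.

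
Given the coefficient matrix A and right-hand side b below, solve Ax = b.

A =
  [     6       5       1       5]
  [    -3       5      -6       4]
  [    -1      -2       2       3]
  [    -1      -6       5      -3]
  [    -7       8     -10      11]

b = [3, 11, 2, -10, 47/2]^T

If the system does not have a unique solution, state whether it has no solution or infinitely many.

no solution

Row-reduce:
R1 ← R1 / (6).
R2 ← R2 + 3·R1.
R3 ← R3 + 1·R1.
R4 ← R4 + 1·R1.
R5 ← R5 + 7·R1.
R2 ← R2 / (15/2).
R1 ← R1 − 5/6·R2.
R3 ← R3 + 7/6·R2.
R4 ← R4 + 31/6·R2.
R5 ← R5 − 83/6·R2.
R3 ← R3 / (59/45).
R1 ← R1 − 7/9·R3.
R2 ← R2 + 11/15·R3.
R4 ← R4 − 62/45·R3.
R5 ← R5 − 59/45·R3.
R4 ← R4 / (-164/59).
R1 ← R1 + 163/59·R4.
R2 ← R2 − 211/59·R4.
R3 ← R3 − 218/59·R4.
Row 5 reduces to 0 = -1/2, a contradiction. The system is inconsistent.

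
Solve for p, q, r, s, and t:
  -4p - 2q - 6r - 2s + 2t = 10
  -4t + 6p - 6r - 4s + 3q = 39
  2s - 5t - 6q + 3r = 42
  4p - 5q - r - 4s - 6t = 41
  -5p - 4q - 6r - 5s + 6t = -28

p = 2, q = -3, r = -6, s = 6, t = -6

Row-reduce the augmented matrix:
R1 ← R1 / (-4).
R2 ← R2 − 6·R1.
R4 ← R4 − 4·R1.
R5 ← R5 + 5·R1.
Swap R2 and R3.
R2 ← R2 / (-6).
R1 ← R1 − 1/2·R2.
R4 ← R4 + 7·R2.
R5 ← R5 + 3/2·R2.
R3 ← R3 / (-15).
R1 ← R1 − 7/4·R3.
R2 ← R2 + 1/2·R3.
R4 ← R4 + 21/2·R3.
R5 ← R5 − 3/4·R3.
R4 ← R4 / (-103/30).
R1 ← R1 + 3/20·R4.
R2 ← R2 + 1/10·R4.
R3 ← R3 − 7/15·R4.
R5 ← R5 + 67/20·R4.
R5 ← R5 / (459/206).
R1 ← R1 + 707/618·R5.
R2 ← R2 − 245/309·R5.
R3 ← R3 − 127/309·R5.
R4 ← R4 + 76/103·R5.
Reading off the reduced rows gives p = 2, q = -3, r = -6, s = 6, t = -6.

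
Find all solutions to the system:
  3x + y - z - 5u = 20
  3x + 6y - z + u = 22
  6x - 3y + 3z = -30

Row-reduce:
R1 ← R1 / (3).
R2 ← R2 − 3·R1.
R3 ← R3 − 6·R1.
R2 ← R2 / (5).
R1 ← R1 − 1/3·R2.
R3 ← R3 + 5·R2.
R3 ← R3 / (5).
R1 ← R1 + 1/3·R3.
Rank is 3 with 4 unknowns, leaving u free.

infinitely many solutions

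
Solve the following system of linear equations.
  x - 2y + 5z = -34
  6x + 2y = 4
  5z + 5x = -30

Row-reduce the augmented matrix:
R2 ← R2 − 6·R1.
R3 ← R3 − 5·R1.
R2 ← R2 / (14).
R1 ← R1 + 2·R2.
R3 ← R3 − 10·R2.
R3 ← R3 / (10/7).
R1 ← R1 − 5/7·R3.
R2 ← R2 + 15/7·R3.
Reading off the reduced rows gives x = 0, y = 2, z = -6.

x = 0, y = 2, z = -6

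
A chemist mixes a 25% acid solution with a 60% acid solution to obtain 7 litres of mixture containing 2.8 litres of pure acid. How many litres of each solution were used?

litres of solution A: 4, litres of solution B: 3

Let a = litres of solution A, b = litres of solution B.
  b + a = 7
  (1/4)a + (3/5)b = 14/5
Row-reduce the augmented matrix:
R2 ← R2 − 1/4·R1.
R2 ← R2 / (7/20).
R1 ← R1 − 1·R2.
Reading off the reduced rows gives a = 4, b = 3.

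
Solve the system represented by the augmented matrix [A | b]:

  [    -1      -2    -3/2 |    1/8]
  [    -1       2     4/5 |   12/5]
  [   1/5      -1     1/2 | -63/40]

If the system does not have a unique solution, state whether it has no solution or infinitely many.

Row-reduce the augmented matrix:
R1 ← R1 / (-1).
R2 ← R2 + 1·R1.
R3 ← R3 − 1/5·R1.
R2 ← R2 / (4).
R1 ← R1 − 2·R2.
R3 ← R3 + 7/5·R2.
R3 ← R3 / (201/200).
R1 ← R1 − 7/20·R3.
R2 ← R2 − 23/40·R3.
Reading off the reduced rows gives x_1 = -1, x_2 = 1, x_3 = -3/4.

x_1 = -1, x_2 = 1, x_3 = -3/4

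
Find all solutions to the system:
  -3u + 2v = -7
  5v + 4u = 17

Row-reduce the augmented matrix:
R1 ← R1 / (-3).
R2 ← R2 − 4·R1.
R2 ← R2 / (23/3).
R1 ← R1 + 2/3·R2.
Reading off the reduced rows gives u = 3, v = 1.

u = 3, v = 1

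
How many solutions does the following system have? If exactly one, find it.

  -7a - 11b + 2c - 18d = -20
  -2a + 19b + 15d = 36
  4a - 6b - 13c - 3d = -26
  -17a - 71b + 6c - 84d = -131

no solution

Row-reduce:
R1 ← R1 / (-7).
R2 ← R2 + 2·R1.
R3 ← R3 − 4·R1.
R4 ← R4 + 17·R1.
R2 ← R2 / (155/7).
R1 ← R1 − 11/7·R2.
R3 ← R3 + 86/7·R2.
R4 ← R4 + 310/7·R2.
R3 ← R3 / (-1887/155).
R1 ← R1 + 38/155·R3.
R2 ← R2 + 4/155·R3.
Row 4 reduces to 0 = 1, a contradiction. The system is inconsistent.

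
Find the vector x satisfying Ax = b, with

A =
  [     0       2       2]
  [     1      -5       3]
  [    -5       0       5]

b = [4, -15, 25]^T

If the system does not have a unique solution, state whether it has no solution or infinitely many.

x_1 = -5, x_2 = 2, x_3 = 0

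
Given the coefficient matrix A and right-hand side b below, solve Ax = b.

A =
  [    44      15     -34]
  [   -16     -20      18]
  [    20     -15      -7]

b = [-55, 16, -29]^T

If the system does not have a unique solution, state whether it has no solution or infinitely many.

no solution

Row-reduce:
R1 ← R1 / (44).
R2 ← R2 + 16·R1.
R3 ← R3 − 20·R1.
R2 ← R2 / (-160/11).
R1 ← R1 − 15/44·R2.
R3 ← R3 + 240/11·R2.
Row 3 reduces to 0 = 2, a contradiction. The system is inconsistent.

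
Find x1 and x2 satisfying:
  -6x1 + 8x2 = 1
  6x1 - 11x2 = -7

Row-reduce the augmented matrix:
R1 ← R1 / (-6).
R2 ← R2 − 6·R1.
R2 ← R2 / (-3).
R1 ← R1 + 4/3·R2.
Reading off the reduced rows gives x1 = 5/2, x2 = 2.

x1 = 5/2, x2 = 2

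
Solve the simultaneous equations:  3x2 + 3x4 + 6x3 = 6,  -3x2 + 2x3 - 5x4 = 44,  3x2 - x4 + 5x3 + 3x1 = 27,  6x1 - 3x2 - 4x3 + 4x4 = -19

x1 = 2, x2 = -3, x3 = 5, x4 = -5

Row-reduce the augmented matrix:
Swap R1 and R3.
R1 ← R1 / (3).
R4 ← R4 − 6·R1.
R2 ← R2 / (-3).
R1 ← R1 − 1·R2.
R3 ← R3 − 3·R2.
R4 ← R4 + 9·R2.
R3 ← R3 / (8).
R1 ← R1 − 7/3·R3.
R2 ← R2 + 2/3·R3.
R4 ← R4 + 20·R3.
R4 ← R4 / (16).
R1 ← R1 + 17/12·R4.
R2 ← R2 − 3/2·R4.
R3 ← R3 + 1/4·R4.
Reading off the reduced rows gives x1 = 2, x2 = -3, x3 = 5, x4 = -5.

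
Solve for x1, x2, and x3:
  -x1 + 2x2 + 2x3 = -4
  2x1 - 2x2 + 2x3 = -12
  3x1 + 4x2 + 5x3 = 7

Row-reduce the augmented matrix:
R1 ← R1 / (-1).
R2 ← R2 − 2·R1.
R3 ← R3 − 3·R1.
R2 ← R2 / (2).
R1 ← R1 + 2·R2.
R3 ← R3 − 10·R2.
R3 ← R3 / (-19).
R1 ← R1 − 4·R3.
R2 ← R2 − 3·R3.
Reading off the reduced rows gives x1 = 4, x2 = 5, x3 = -5.

x1 = 4, x2 = 5, x3 = -5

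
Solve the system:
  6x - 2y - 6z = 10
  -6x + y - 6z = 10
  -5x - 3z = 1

x = 1, y = 4, z = -2

Row-reduce the augmented matrix:
R1 ← R1 / (6).
R2 ← R2 + 6·R1.
R3 ← R3 + 5·R1.
R2 ← R2 / (-1).
R1 ← R1 + 1/3·R2.
R3 ← R3 + 5/3·R2.
R3 ← R3 / (12).
R1 ← R1 − 3·R3.
R2 ← R2 − 12·R3.
Reading off the reduced rows gives x = 1, y = 4, z = -2.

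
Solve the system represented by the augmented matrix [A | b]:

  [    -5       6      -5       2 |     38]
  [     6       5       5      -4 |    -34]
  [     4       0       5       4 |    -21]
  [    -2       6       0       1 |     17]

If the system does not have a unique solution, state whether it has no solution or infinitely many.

x_1 = -5, x_2 = 1, x_3 = -1, x_4 = 1

Row-reduce the augmented matrix:
R1 ← R1 / (-5).
R2 ← R2 − 6·R1.
R3 ← R3 − 4·R1.
R4 ← R4 + 2·R1.
R2 ← R2 / (61/5).
R1 ← R1 + 6/5·R2.
R3 ← R3 − 24/5·R2.
R4 ← R4 − 18/5·R2.
R3 ← R3 / (85/61).
R1 ← R1 − 55/61·R3.
R2 ← R2 + 5/61·R3.
R4 ← R4 − 140/61·R3.
R4 ← R4 / (-163/17).
R1 ← R1 + 78/17·R4.
R2 ← R2 − 4/17·R4.
R3 ← R3 − 76/17·R4.
Reading off the reduced rows gives x_1 = -5, x_2 = 1, x_3 = -1, x_4 = 1.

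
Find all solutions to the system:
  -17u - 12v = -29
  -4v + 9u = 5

u = 1, v = 1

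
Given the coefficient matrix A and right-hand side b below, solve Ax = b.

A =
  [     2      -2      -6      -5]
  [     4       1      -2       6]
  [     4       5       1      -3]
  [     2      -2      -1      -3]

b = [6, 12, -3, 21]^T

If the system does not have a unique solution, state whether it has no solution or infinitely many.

Row-reduce the augmented matrix:
R1 ← R1 / (2).
R2 ← R2 − 4·R1.
R3 ← R3 − 4·R1.
R4 ← R4 − 2·R1.
R2 ← R2 / (5).
R1 ← R1 + 1·R2.
R3 ← R3 − 9·R2.
R3 ← R3 / (-5).
R1 ← R1 + 1·R3.
R2 ← R2 − 2·R3.
R4 ← R4 − 5·R3.
R4 ← R4 / (-99/5).
R1 ← R1 − 253/50·R4.
R2 ← R2 + 138/25·R4.
R3 ← R3 − 109/25·R4.
Reading off the reduced rows gives x_1 = 6, x_2 = -6, x_3 = 3, x_4 = 0.

x_1 = 6, x_2 = -6, x_3 = 3, x_4 = 0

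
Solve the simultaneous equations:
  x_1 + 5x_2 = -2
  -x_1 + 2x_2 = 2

x_1 = -2, x_2 = 0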